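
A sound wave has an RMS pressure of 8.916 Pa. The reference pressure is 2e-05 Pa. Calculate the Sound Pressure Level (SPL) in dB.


Given values:
  p = 8.916 Pa
  p_ref = 2e-05 Pa
Formula: SPL = 20 * log10(p / p_ref)
Compute ratio: p / p_ref = 8.916 / 2e-05 = 445800
Compute log10: log10(445800) = 5.64914
Multiply: SPL = 20 * 5.64914 = 112.98

112.98 dB


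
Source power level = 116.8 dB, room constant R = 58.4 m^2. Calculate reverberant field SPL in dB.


Given values:
  Lw = 116.8 dB, R = 58.4 m^2
Formula: SPL = Lw + 10 * log10(4 / R)
Compute 4 / R = 4 / 58.4 = 0.068493
Compute 10 * log10(0.068493) = -11.6435
SPL = 116.8 + (-11.6435) = 105.16

105.16 dB


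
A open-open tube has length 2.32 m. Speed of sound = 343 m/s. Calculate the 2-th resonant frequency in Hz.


Given values:
  Tube type: open-open, L = 2.32 m, c = 343 m/s, n = 2
Formula: f_n = n * c / (2 * L)
Compute 2 * L = 2 * 2.32 = 4.64
f = 2 * 343 / 4.64
f = 147.84

147.84 Hz


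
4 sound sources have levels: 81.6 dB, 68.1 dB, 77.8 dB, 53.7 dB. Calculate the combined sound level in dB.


Formula: L_total = 10 * log10( sum(10^(Li/10)) )
  Source 1: 10^(81.6/10) = 144543977.0746
  Source 2: 10^(68.1/10) = 6456542.2903
  Source 3: 10^(77.8/10) = 60255958.6074
  Source 4: 10^(53.7/10) = 234422.8815
Sum of linear values = 211490900.8538
L_total = 10 * log10(211490900.8538) = 83.25

83.25 dB


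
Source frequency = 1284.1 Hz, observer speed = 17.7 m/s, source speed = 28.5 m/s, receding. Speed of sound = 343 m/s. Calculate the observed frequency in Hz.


Given values:
  f_s = 1284.1 Hz, v_o = 17.7 m/s, v_s = 28.5 m/s
  Direction: receding
Formula: f_o = f_s * (c - v_o) / (c + v_s)
Numerator: c - v_o = 343 - 17.7 = 325.3
Denominator: c + v_s = 343 + 28.5 = 371.5
f_o = 1284.1 * 325.3 / 371.5 = 1124.41

1124.41 Hz


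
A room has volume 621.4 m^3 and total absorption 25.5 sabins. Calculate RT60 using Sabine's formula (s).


Given values:
  V = 621.4 m^3
  A = 25.5 sabins
Formula: RT60 = 0.161 * V / A
Numerator: 0.161 * 621.4 = 100.0454
RT60 = 100.0454 / 25.5 = 3.923

3.923 s


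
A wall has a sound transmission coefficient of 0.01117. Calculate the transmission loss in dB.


Given values:
  tau = 0.01117
Formula: TL = 10 * log10(1 / tau)
Compute 1 / tau = 1 / 0.01117 = 89.5255
Compute log10(89.5255) = 1.951947
TL = 10 * 1.951947 = 19.52

19.52 dB


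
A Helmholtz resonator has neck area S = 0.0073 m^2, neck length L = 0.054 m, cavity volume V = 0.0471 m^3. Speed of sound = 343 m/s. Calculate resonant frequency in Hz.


Given values:
  S = 0.0073 m^2, L = 0.054 m, V = 0.0471 m^3, c = 343 m/s
Formula: f = (c / (2*pi)) * sqrt(S / (V * L))
Compute V * L = 0.0471 * 0.054 = 0.0025434
Compute S / (V * L) = 0.0073 / 0.0025434 = 2.8702
Compute sqrt(2.8702) = 1.694166
Compute c / (2*pi) = 343 / 6.283185 = 54.590148
f = 54.590148 * 1.694166 = 92.48

92.48 Hz


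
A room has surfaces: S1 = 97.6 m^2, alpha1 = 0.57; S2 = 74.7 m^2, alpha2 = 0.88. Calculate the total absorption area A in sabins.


Given surfaces:
  Surface 1: 97.6 * 0.57 = 55.632
  Surface 2: 74.7 * 0.88 = 65.736
Formula: A = sum(Si * alpha_i)
A = 55.632 + 65.736
A = 121.37

121.37 sabins


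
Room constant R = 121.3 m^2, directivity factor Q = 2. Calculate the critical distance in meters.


Given values:
  R = 121.3 m^2, Q = 2
Formula: d_c = 0.141 * sqrt(Q * R)
Compute Q * R = 2 * 121.3 = 242.6
Compute sqrt(242.6) = 15.5756
d_c = 0.141 * 15.5756 = 2.196

2.196 m


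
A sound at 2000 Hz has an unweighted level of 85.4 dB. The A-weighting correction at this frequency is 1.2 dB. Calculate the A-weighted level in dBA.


Given values:
  SPL = 85.4 dB
  A-weighting at 2000 Hz = 1.2 dB
Formula: L_A = SPL + A_weight
L_A = 85.4 + (1.2)
L_A = 86.6

86.6 dBA


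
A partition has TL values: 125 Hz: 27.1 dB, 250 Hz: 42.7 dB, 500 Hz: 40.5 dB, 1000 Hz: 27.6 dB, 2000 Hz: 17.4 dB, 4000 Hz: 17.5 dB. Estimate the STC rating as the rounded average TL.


Given TL values at each frequency:
  125 Hz: 27.1 dB
  250 Hz: 42.7 dB
  500 Hz: 40.5 dB
  1000 Hz: 27.6 dB
  2000 Hz: 17.4 dB
  4000 Hz: 17.5 dB
Formula: STC ~ round(average of TL values)
Sum = 27.1 + 42.7 + 40.5 + 27.6 + 17.4 + 17.5 = 172.8
Average = 172.8 / 6 = 28.8
Rounded: 29

29


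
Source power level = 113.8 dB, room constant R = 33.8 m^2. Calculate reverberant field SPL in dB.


Given values:
  Lw = 113.8 dB, R = 33.8 m^2
Formula: SPL = Lw + 10 * log10(4 / R)
Compute 4 / R = 4 / 33.8 = 0.118343
Compute 10 * log10(0.118343) = -9.2686
SPL = 113.8 + (-9.2686) = 104.53

104.53 dB


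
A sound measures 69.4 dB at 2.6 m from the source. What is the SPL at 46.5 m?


Given values:
  SPL1 = 69.4 dB, r1 = 2.6 m, r2 = 46.5 m
Formula: SPL2 = SPL1 - 20 * log10(r2 / r1)
Compute ratio: r2 / r1 = 46.5 / 2.6 = 17.8846
Compute log10: log10(17.8846) = 1.252479
Compute drop: 20 * 1.252479 = 25.0496
SPL2 = 69.4 - 25.0496 = 44.35

44.35 dB


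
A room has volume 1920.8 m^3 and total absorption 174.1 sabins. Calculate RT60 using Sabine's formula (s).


Given values:
  V = 1920.8 m^3
  A = 174.1 sabins
Formula: RT60 = 0.161 * V / A
Numerator: 0.161 * 1920.8 = 309.2488
RT60 = 309.2488 / 174.1 = 1.776

1.776 s


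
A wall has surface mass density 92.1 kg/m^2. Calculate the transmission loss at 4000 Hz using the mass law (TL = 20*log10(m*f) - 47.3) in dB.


Given values:
  m = 92.1 kg/m^2, f = 4000 Hz
Formula: TL = 20 * log10(m * f) - 47.3
Compute m * f = 92.1 * 4000 = 368400.0
Compute log10(368400.0) = 5.56632
Compute 20 * 5.56632 = 111.3264
TL = 111.3264 - 47.3 = 64.03

64.03 dB


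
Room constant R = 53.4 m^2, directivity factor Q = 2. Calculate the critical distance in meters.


Given values:
  R = 53.4 m^2, Q = 2
Formula: d_c = 0.141 * sqrt(Q * R)
Compute Q * R = 2 * 53.4 = 106.8
Compute sqrt(106.8) = 10.3344
d_c = 0.141 * 10.3344 = 1.457

1.457 m


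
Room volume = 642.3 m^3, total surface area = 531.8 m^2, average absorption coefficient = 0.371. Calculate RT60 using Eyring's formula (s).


Given values:
  V = 642.3 m^3, S = 531.8 m^2, alpha = 0.371
Formula: RT60 = 0.161 * V / (-S * ln(1 - alpha))
Compute ln(1 - 0.371) = ln(0.629) = -0.463624
Denominator: -531.8 * -0.463624 = 246.5552
Numerator: 0.161 * 642.3 = 103.4103
RT60 = 103.4103 / 246.5552 = 0.419

0.419 s


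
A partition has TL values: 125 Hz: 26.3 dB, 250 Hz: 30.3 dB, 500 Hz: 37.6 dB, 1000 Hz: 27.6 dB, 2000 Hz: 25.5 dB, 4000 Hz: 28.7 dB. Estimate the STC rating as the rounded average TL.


Given TL values at each frequency:
  125 Hz: 26.3 dB
  250 Hz: 30.3 dB
  500 Hz: 37.6 dB
  1000 Hz: 27.6 dB
  2000 Hz: 25.5 dB
  4000 Hz: 28.7 dB
Formula: STC ~ round(average of TL values)
Sum = 26.3 + 30.3 + 37.6 + 27.6 + 25.5 + 28.7 = 176.0
Average = 176.0 / 6 = 29.33
Rounded: 29

29


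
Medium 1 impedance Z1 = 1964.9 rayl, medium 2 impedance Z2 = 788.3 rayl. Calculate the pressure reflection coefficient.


Given values:
  Z1 = 1964.9 rayl, Z2 = 788.3 rayl
Formula: R = (Z2 - Z1) / (Z2 + Z1)
Numerator: Z2 - Z1 = 788.3 - 1964.9 = -1176.6
Denominator: Z2 + Z1 = 788.3 + 1964.9 = 2753.2
R = -1176.6 / 2753.2 = -0.4274

-0.4274


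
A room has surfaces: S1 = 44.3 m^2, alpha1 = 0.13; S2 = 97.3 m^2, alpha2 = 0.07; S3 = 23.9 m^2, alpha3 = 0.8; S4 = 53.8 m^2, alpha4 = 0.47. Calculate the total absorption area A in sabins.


Given surfaces:
  Surface 1: 44.3 * 0.13 = 5.759
  Surface 2: 97.3 * 0.07 = 6.811
  Surface 3: 23.9 * 0.8 = 19.12
  Surface 4: 53.8 * 0.47 = 25.286
Formula: A = sum(Si * alpha_i)
A = 5.759 + 6.811 + 19.12 + 25.286
A = 56.98

56.98 sabins


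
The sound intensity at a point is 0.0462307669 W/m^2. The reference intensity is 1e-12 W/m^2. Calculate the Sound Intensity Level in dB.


Given values:
  I = 0.0462307669 W/m^2
  I_ref = 1e-12 W/m^2
Formula: SIL = 10 * log10(I / I_ref)
Compute ratio: I / I_ref = 46230766900
Compute log10: log10(46230766900) = 10.664931
Multiply: SIL = 10 * 10.664931 = 106.65

106.65 dB


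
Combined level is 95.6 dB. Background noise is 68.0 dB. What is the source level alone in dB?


Given values:
  L_total = 95.6 dB, L_bg = 68.0 dB
Formula: L_source = 10 * log10(10^(L_total/10) - 10^(L_bg/10))
Convert to linear:
  10^(95.6/10) = 3630780547.701
  10^(68.0/10) = 6309573.4448
Difference: 3630780547.701 - 6309573.4448 = 3624470974.2562
L_source = 10 * log10(3624470974.2562) = 95.59

95.59 dB


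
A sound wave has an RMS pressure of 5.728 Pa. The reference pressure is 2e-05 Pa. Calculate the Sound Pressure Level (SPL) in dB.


Given values:
  p = 5.728 Pa
  p_ref = 2e-05 Pa
Formula: SPL = 20 * log10(p / p_ref)
Compute ratio: p / p_ref = 5.728 / 2e-05 = 286400
Compute log10: log10(286400) = 5.456973
Multiply: SPL = 20 * 5.456973 = 109.14

109.14 dB


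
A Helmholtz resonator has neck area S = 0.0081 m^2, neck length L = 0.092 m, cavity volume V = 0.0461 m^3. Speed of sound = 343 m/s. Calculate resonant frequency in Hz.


Given values:
  S = 0.0081 m^2, L = 0.092 m, V = 0.0461 m^3, c = 343 m/s
Formula: f = (c / (2*pi)) * sqrt(S / (V * L))
Compute V * L = 0.0461 * 0.092 = 0.0042412
Compute S / (V * L) = 0.0081 / 0.0042412 = 1.9098
Compute sqrt(1.9098) = 1.381955
Compute c / (2*pi) = 343 / 6.283185 = 54.590148
f = 54.590148 * 1.381955 = 75.44

75.44 Hz


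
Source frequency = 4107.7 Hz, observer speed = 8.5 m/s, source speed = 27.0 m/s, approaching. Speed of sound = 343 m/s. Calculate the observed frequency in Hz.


Given values:
  f_s = 4107.7 Hz, v_o = 8.5 m/s, v_s = 27.0 m/s
  Direction: approaching
Formula: f_o = f_s * (c + v_o) / (c - v_s)
Numerator: c + v_o = 343 + 8.5 = 351.5
Denominator: c - v_s = 343 - 27.0 = 316.0
f_o = 4107.7 * 351.5 / 316.0 = 4569.17

4569.17 Hz


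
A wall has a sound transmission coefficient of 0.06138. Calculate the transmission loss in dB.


Given values:
  tau = 0.06138
Formula: TL = 10 * log10(1 / tau)
Compute 1 / tau = 1 / 0.06138 = 16.292
Compute log10(16.292) = 1.211974
TL = 10 * 1.211974 = 12.12

12.12 dB


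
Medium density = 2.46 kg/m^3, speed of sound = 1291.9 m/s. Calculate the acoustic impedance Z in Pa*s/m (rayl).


Given values:
  rho = 2.46 kg/m^3
  c = 1291.9 m/s
Formula: Z = rho * c
Z = 2.46 * 1291.9
Z = 3178.07

3178.07 rayl


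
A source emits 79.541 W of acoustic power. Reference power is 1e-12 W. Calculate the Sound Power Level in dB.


Given values:
  W = 79.541 W
  W_ref = 1e-12 W
Formula: SWL = 10 * log10(W / W_ref)
Compute ratio: W / W_ref = 79541000000000
Compute log10: log10(79541000000000) = 13.900591
Multiply: SWL = 10 * 13.900591 = 139.01

139.01 dB


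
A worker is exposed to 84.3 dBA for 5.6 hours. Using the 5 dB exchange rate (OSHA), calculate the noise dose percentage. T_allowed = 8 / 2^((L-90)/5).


Given values:
  L = 84.3 dBA, T = 5.6 hours
Formula: T_allowed = 8 / 2^((L - 90) / 5)
Compute exponent: (84.3 - 90) / 5 = -1.14
Compute 2^(-1.14) = 0.45376
T_allowed = 8 / 0.45376 = 17.630465 hours
Dose = (T / T_allowed) * 100
Dose = (5.6 / 17.630465) * 100 = 31.76

31.76 %


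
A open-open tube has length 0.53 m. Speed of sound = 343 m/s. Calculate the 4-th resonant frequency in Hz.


Given values:
  Tube type: open-open, L = 0.53 m, c = 343 m/s, n = 4
Formula: f_n = n * c / (2 * L)
Compute 2 * L = 2 * 0.53 = 1.06
f = 4 * 343 / 1.06
f = 1294.34

1294.34 Hz


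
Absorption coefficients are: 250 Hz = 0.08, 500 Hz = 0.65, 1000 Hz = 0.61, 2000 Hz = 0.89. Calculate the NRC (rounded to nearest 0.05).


Given values:
  a_250 = 0.08, a_500 = 0.65
  a_1000 = 0.61, a_2000 = 0.89
Formula: NRC = (a250 + a500 + a1000 + a2000) / 4
Sum = 0.08 + 0.65 + 0.61 + 0.89 = 2.23
NRC = 2.23 / 4 = 0.5575
Rounded to nearest 0.05: 0.55

0.55


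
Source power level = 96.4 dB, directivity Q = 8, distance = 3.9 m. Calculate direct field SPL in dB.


Given values:
  Lw = 96.4 dB, Q = 8, r = 3.9 m
Formula: SPL = Lw + 10 * log10(Q / (4 * pi * r^2))
Compute 4 * pi * r^2 = 4 * pi * 3.9^2 = 191.1345
Compute Q / denom = 8 / 191.1345 = 0.04185534
Compute 10 * log10(0.04185534) = -13.7825
SPL = 96.4 + (-13.7825) = 82.62

82.62 dB


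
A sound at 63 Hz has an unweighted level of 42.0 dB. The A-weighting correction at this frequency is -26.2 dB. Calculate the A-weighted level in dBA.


Given values:
  SPL = 42.0 dB
  A-weighting at 63 Hz = -26.2 dB
Formula: L_A = SPL + A_weight
L_A = 42.0 + (-26.2)
L_A = 15.8

15.8 dBA


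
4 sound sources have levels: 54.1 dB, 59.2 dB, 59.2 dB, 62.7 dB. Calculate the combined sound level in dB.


Formula: L_total = 10 * log10( sum(10^(Li/10)) )
  Source 1: 10^(54.1/10) = 257039.5783
  Source 2: 10^(59.2/10) = 831763.7711
  Source 3: 10^(59.2/10) = 831763.7711
  Source 4: 10^(62.7/10) = 1862087.1367
Sum of linear values = 3782654.2572
L_total = 10 * log10(3782654.2572) = 65.78

65.78 dB


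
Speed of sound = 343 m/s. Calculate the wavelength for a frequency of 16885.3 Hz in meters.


Given values:
  c = 343 m/s, f = 16885.3 Hz
Formula: lambda = c / f
lambda = 343 / 16885.3
lambda = 0.0203

0.0203 m


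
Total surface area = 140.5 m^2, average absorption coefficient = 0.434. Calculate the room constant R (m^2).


Given values:
  S = 140.5 m^2, alpha = 0.434
Formula: R = S * alpha / (1 - alpha)
Numerator: 140.5 * 0.434 = 60.977
Denominator: 1 - 0.434 = 0.566
R = 60.977 / 0.566 = 107.73

107.73 m^2


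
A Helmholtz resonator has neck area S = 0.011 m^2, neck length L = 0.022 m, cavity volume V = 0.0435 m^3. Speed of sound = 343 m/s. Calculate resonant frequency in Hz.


Given values:
  S = 0.011 m^2, L = 0.022 m, V = 0.0435 m^3, c = 343 m/s
Formula: f = (c / (2*pi)) * sqrt(S / (V * L))
Compute V * L = 0.0435 * 0.022 = 0.000957
Compute S / (V * L) = 0.011 / 0.000957 = 11.4943
Compute sqrt(11.4943) = 3.390324
Compute c / (2*pi) = 343 / 6.283185 = 54.590148
f = 54.590148 * 3.390324 = 185.08

185.08 Hz


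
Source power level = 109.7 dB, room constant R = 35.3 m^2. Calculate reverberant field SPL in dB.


Given values:
  Lw = 109.7 dB, R = 35.3 m^2
Formula: SPL = Lw + 10 * log10(4 / R)
Compute 4 / R = 4 / 35.3 = 0.113314
Compute 10 * log10(0.113314) = -9.4572
SPL = 109.7 + (-9.4572) = 100.24

100.24 dB


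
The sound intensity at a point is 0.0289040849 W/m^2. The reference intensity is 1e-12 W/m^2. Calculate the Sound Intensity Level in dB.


Given values:
  I = 0.0289040849 W/m^2
  I_ref = 1e-12 W/m^2
Formula: SIL = 10 * log10(I / I_ref)
Compute ratio: I / I_ref = 28904084900
Compute log10: log10(28904084900) = 10.460959
Multiply: SIL = 10 * 10.460959 = 104.61

104.61 dB


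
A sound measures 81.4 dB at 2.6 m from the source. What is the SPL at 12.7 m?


Given values:
  SPL1 = 81.4 dB, r1 = 2.6 m, r2 = 12.7 m
Formula: SPL2 = SPL1 - 20 * log10(r2 / r1)
Compute ratio: r2 / r1 = 12.7 / 2.6 = 4.8846
Compute log10: log10(4.8846) = 0.688829
Compute drop: 20 * 0.688829 = 13.7766
SPL2 = 81.4 - 13.7766 = 67.62

67.62 dB


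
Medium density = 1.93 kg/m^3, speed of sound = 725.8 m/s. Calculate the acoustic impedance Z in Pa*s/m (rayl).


Given values:
  rho = 1.93 kg/m^3
  c = 725.8 m/s
Formula: Z = rho * c
Z = 1.93 * 725.8
Z = 1400.79

1400.79 rayl


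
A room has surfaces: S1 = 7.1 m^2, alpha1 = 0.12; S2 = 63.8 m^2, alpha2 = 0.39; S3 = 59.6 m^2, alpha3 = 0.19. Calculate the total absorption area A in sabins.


Given surfaces:
  Surface 1: 7.1 * 0.12 = 0.852
  Surface 2: 63.8 * 0.39 = 24.882
  Surface 3: 59.6 * 0.19 = 11.324
Formula: A = sum(Si * alpha_i)
A = 0.852 + 24.882 + 11.324
A = 37.06

37.06 sabins


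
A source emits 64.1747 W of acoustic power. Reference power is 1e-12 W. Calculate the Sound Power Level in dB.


Given values:
  W = 64.1747 W
  W_ref = 1e-12 W
Formula: SWL = 10 * log10(W / W_ref)
Compute ratio: W / W_ref = 64174700000000
Compute log10: log10(64174700000000) = 13.807364
Multiply: SWL = 10 * 13.807364 = 138.07

138.07 dB


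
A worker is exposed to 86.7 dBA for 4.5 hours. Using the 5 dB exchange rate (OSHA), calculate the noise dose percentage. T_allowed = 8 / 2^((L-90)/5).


Given values:
  L = 86.7 dBA, T = 4.5 hours
Formula: T_allowed = 8 / 2^((L - 90) / 5)
Compute exponent: (86.7 - 90) / 5 = -0.66
Compute 2^(-0.66) = 0.632878
T_allowed = 8 / 0.632878 = 12.640667 hours
Dose = (T / T_allowed) * 100
Dose = (4.5 / 12.640667) * 100 = 35.6

35.6 %


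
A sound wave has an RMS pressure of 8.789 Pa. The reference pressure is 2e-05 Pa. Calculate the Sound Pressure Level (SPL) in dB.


Given values:
  p = 8.789 Pa
  p_ref = 2e-05 Pa
Formula: SPL = 20 * log10(p / p_ref)
Compute ratio: p / p_ref = 8.789 / 2e-05 = 439450
Compute log10: log10(439450) = 5.642909
Multiply: SPL = 20 * 5.642909 = 112.86

112.86 dB


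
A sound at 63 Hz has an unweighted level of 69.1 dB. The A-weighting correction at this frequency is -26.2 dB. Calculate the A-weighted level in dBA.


Given values:
  SPL = 69.1 dB
  A-weighting at 63 Hz = -26.2 dB
Formula: L_A = SPL + A_weight
L_A = 69.1 + (-26.2)
L_A = 42.9

42.9 dBA


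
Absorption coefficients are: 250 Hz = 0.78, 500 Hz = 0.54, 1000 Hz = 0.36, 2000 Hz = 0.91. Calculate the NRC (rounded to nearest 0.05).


Given values:
  a_250 = 0.78, a_500 = 0.54
  a_1000 = 0.36, a_2000 = 0.91
Formula: NRC = (a250 + a500 + a1000 + a2000) / 4
Sum = 0.78 + 0.54 + 0.36 + 0.91 = 2.59
NRC = 2.59 / 4 = 0.6475
Rounded to nearest 0.05: 0.65

0.65


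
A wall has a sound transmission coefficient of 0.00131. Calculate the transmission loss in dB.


Given values:
  tau = 0.00131
Formula: TL = 10 * log10(1 / tau)
Compute 1 / tau = 1 / 0.00131 = 763.3588
Compute log10(763.3588) = 2.882729
TL = 10 * 2.882729 = 28.83

28.83 dB


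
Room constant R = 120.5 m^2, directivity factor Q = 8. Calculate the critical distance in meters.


Given values:
  R = 120.5 m^2, Q = 8
Formula: d_c = 0.141 * sqrt(Q * R)
Compute Q * R = 8 * 120.5 = 964.0
Compute sqrt(964.0) = 31.0483
d_c = 0.141 * 31.0483 = 4.378

4.378 m


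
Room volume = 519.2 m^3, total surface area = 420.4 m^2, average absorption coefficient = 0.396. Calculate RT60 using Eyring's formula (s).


Given values:
  V = 519.2 m^3, S = 420.4 m^2, alpha = 0.396
Formula: RT60 = 0.161 * V / (-S * ln(1 - alpha))
Compute ln(1 - 0.396) = ln(0.604) = -0.504181
Denominator: -420.4 * -0.504181 = 211.9577
Numerator: 0.161 * 519.2 = 83.5912
RT60 = 83.5912 / 211.9577 = 0.394

0.394 s


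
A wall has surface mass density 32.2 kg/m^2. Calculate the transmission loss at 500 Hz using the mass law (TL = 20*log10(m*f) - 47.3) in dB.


Given values:
  m = 32.2 kg/m^2, f = 500 Hz
Formula: TL = 20 * log10(m * f) - 47.3
Compute m * f = 32.2 * 500 = 16100.0
Compute log10(16100.0) = 4.206826
Compute 20 * 4.206826 = 84.1365
TL = 84.1365 - 47.3 = 36.84

36.84 dB


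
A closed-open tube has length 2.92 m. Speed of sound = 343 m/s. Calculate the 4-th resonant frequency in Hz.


Given values:
  Tube type: closed-open, L = 2.92 m, c = 343 m/s, n = 4
Formula: f_n = (2n - 1) * c / (4 * L)
Compute 2n - 1 = 2*4 - 1 = 7
Compute 4 * L = 4 * 2.92 = 11.68
f = 7 * 343 / 11.68
f = 205.57

205.57 Hz


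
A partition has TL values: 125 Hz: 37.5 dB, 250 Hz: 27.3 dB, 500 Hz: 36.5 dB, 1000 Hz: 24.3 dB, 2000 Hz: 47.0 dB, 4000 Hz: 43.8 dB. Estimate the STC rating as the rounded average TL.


Given TL values at each frequency:
  125 Hz: 37.5 dB
  250 Hz: 27.3 dB
  500 Hz: 36.5 dB
  1000 Hz: 24.3 dB
  2000 Hz: 47.0 dB
  4000 Hz: 43.8 dB
Formula: STC ~ round(average of TL values)
Sum = 37.5 + 27.3 + 36.5 + 24.3 + 47.0 + 43.8 = 216.4
Average = 216.4 / 6 = 36.07
Rounded: 36

36


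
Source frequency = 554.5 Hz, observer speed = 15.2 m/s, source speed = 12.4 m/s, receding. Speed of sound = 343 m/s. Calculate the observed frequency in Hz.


Given values:
  f_s = 554.5 Hz, v_o = 15.2 m/s, v_s = 12.4 m/s
  Direction: receding
Formula: f_o = f_s * (c - v_o) / (c + v_s)
Numerator: c - v_o = 343 - 15.2 = 327.8
Denominator: c + v_s = 343 + 12.4 = 355.4
f_o = 554.5 * 327.8 / 355.4 = 511.44

511.44 Hz


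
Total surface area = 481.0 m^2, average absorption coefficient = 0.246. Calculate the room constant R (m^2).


Given values:
  S = 481.0 m^2, alpha = 0.246
Formula: R = S * alpha / (1 - alpha)
Numerator: 481.0 * 0.246 = 118.326
Denominator: 1 - 0.246 = 0.754
R = 118.326 / 0.754 = 156.93

156.93 m^2


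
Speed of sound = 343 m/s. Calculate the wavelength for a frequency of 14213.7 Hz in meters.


Given values:
  c = 343 m/s, f = 14213.7 Hz
Formula: lambda = c / f
lambda = 343 / 14213.7
lambda = 0.0241

0.0241 m


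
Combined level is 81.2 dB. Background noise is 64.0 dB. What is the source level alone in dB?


Given values:
  L_total = 81.2 dB, L_bg = 64.0 dB
Formula: L_source = 10 * log10(10^(L_total/10) - 10^(L_bg/10))
Convert to linear:
  10^(81.2/10) = 131825673.8556
  10^(64.0/10) = 2511886.4315
Difference: 131825673.8556 - 2511886.4315 = 129313787.4241
L_source = 10 * log10(129313787.4241) = 81.12

81.12 dB


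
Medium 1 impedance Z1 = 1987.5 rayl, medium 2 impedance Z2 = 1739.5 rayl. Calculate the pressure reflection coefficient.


Given values:
  Z1 = 1987.5 rayl, Z2 = 1739.5 rayl
Formula: R = (Z2 - Z1) / (Z2 + Z1)
Numerator: Z2 - Z1 = 1739.5 - 1987.5 = -248.0
Denominator: Z2 + Z1 = 1739.5 + 1987.5 = 3727.0
R = -248.0 / 3727.0 = -0.0665

-0.0665


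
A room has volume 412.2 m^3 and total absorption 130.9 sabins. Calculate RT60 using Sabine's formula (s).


Given values:
  V = 412.2 m^3
  A = 130.9 sabins
Formula: RT60 = 0.161 * V / A
Numerator: 0.161 * 412.2 = 66.3642
RT60 = 66.3642 / 130.9 = 0.507

0.507 s


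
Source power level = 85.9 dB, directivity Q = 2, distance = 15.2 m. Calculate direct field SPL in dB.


Given values:
  Lw = 85.9 dB, Q = 2, r = 15.2 m
Formula: SPL = Lw + 10 * log10(Q / (4 * pi * r^2))
Compute 4 * pi * r^2 = 4 * pi * 15.2^2 = 2903.3343
Compute Q / denom = 2 / 2903.3343 = 0.00068886
Compute 10 * log10(0.00068886) = -31.6187
SPL = 85.9 + (-31.6187) = 54.28

54.28 dB


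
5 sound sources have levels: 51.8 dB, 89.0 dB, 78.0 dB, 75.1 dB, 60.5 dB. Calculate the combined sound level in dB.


Formula: L_total = 10 * log10( sum(10^(Li/10)) )
  Source 1: 10^(51.8/10) = 151356.1248
  Source 2: 10^(89.0/10) = 794328234.7243
  Source 3: 10^(78.0/10) = 63095734.448
  Source 4: 10^(75.1/10) = 32359365.693
  Source 5: 10^(60.5/10) = 1122018.4543
Sum of linear values = 891056709.4444
L_total = 10 * log10(891056709.4444) = 89.5

89.5 dB


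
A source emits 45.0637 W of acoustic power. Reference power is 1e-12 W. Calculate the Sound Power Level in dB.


Given values:
  W = 45.0637 W
  W_ref = 1e-12 W
Formula: SWL = 10 * log10(W / W_ref)
Compute ratio: W / W_ref = 45063700000000
Compute log10: log10(45063700000000) = 13.653827
Multiply: SWL = 10 * 13.653827 = 136.54

136.54 dB


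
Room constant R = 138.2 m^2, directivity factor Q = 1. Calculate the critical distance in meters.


Given values:
  R = 138.2 m^2, Q = 1
Formula: d_c = 0.141 * sqrt(Q * R)
Compute Q * R = 1 * 138.2 = 138.2
Compute sqrt(138.2) = 11.7558
d_c = 0.141 * 11.7558 = 1.658

1.658 m


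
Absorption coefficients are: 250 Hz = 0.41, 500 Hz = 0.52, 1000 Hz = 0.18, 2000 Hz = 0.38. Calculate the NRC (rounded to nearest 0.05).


Given values:
  a_250 = 0.41, a_500 = 0.52
  a_1000 = 0.18, a_2000 = 0.38
Formula: NRC = (a250 + a500 + a1000 + a2000) / 4
Sum = 0.41 + 0.52 + 0.18 + 0.38 = 1.49
NRC = 1.49 / 4 = 0.3725
Rounded to nearest 0.05: 0.35

0.35


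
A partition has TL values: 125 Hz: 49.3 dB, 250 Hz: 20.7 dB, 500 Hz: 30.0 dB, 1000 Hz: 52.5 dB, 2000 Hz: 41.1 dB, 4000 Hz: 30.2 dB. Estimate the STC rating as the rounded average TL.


Given TL values at each frequency:
  125 Hz: 49.3 dB
  250 Hz: 20.7 dB
  500 Hz: 30.0 dB
  1000 Hz: 52.5 dB
  2000 Hz: 41.1 dB
  4000 Hz: 30.2 dB
Formula: STC ~ round(average of TL values)
Sum = 49.3 + 20.7 + 30.0 + 52.5 + 41.1 + 30.2 = 223.8
Average = 223.8 / 6 = 37.3
Rounded: 37

37


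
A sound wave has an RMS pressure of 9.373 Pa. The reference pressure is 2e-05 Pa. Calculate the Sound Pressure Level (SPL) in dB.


Given values:
  p = 9.373 Pa
  p_ref = 2e-05 Pa
Formula: SPL = 20 * log10(p / p_ref)
Compute ratio: p / p_ref = 9.373 / 2e-05 = 468650
Compute log10: log10(468650) = 5.670849
Multiply: SPL = 20 * 5.670849 = 113.42

113.42 dB


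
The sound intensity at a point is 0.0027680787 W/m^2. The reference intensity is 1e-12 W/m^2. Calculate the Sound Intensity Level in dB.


Given values:
  I = 0.0027680787 W/m^2
  I_ref = 1e-12 W/m^2
Formula: SIL = 10 * log10(I / I_ref)
Compute ratio: I / I_ref = 2768078700
Compute log10: log10(2768078700) = 9.442178
Multiply: SIL = 10 * 9.442178 = 94.42

94.42 dB


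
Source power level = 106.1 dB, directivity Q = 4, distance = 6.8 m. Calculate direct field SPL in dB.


Given values:
  Lw = 106.1 dB, Q = 4, r = 6.8 m
Formula: SPL = Lw + 10 * log10(Q / (4 * pi * r^2))
Compute 4 * pi * r^2 = 4 * pi * 6.8^2 = 581.069
Compute Q / denom = 4 / 581.069 = 0.00688386
Compute 10 * log10(0.00688386) = -21.6217
SPL = 106.1 + (-21.6217) = 84.48

84.48 dB


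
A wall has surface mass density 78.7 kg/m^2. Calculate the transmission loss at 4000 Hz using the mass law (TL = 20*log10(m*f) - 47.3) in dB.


Given values:
  m = 78.7 kg/m^2, f = 4000 Hz
Formula: TL = 20 * log10(m * f) - 47.3
Compute m * f = 78.7 * 4000 = 314800.0
Compute log10(314800.0) = 5.498035
Compute 20 * 5.498035 = 109.9607
TL = 109.9607 - 47.3 = 62.66

62.66 dB


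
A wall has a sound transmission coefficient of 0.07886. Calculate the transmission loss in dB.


Given values:
  tau = 0.07886
Formula: TL = 10 * log10(1 / tau)
Compute 1 / tau = 1 / 0.07886 = 12.6807
Compute log10(12.6807) = 1.103143
TL = 10 * 1.103143 = 11.03

11.03 dB


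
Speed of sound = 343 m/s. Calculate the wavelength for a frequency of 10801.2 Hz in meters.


Given values:
  c = 343 m/s, f = 10801.2 Hz
Formula: lambda = c / f
lambda = 343 / 10801.2
lambda = 0.0318

0.0318 m


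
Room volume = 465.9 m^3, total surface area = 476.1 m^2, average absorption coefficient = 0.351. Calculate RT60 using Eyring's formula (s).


Given values:
  V = 465.9 m^3, S = 476.1 m^2, alpha = 0.351
Formula: RT60 = 0.161 * V / (-S * ln(1 - alpha))
Compute ln(1 - 0.351) = ln(0.649) = -0.432323
Denominator: -476.1 * -0.432323 = 205.829
Numerator: 0.161 * 465.9 = 75.0099
RT60 = 75.0099 / 205.829 = 0.364

0.364 s


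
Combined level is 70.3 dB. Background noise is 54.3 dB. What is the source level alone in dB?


Given values:
  L_total = 70.3 dB, L_bg = 54.3 dB
Formula: L_source = 10 * log10(10^(L_total/10) - 10^(L_bg/10))
Convert to linear:
  10^(70.3/10) = 10715193.0524
  10^(54.3/10) = 269153.4804
Difference: 10715193.0524 - 269153.4804 = 10446039.572
L_source = 10 * log10(10446039.572) = 70.19

70.19 dB


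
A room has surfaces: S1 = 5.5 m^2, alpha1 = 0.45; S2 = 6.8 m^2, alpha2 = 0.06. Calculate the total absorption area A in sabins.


Given surfaces:
  Surface 1: 5.5 * 0.45 = 2.475
  Surface 2: 6.8 * 0.06 = 0.408
Formula: A = sum(Si * alpha_i)
A = 2.475 + 0.408
A = 2.88

2.88 sabins


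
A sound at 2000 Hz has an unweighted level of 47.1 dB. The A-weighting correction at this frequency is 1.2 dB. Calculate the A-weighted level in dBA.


Given values:
  SPL = 47.1 dB
  A-weighting at 2000 Hz = 1.2 dB
Formula: L_A = SPL + A_weight
L_A = 47.1 + (1.2)
L_A = 48.3

48.3 dBA


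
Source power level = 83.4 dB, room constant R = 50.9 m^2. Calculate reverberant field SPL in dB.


Given values:
  Lw = 83.4 dB, R = 50.9 m^2
Formula: SPL = Lw + 10 * log10(4 / R)
Compute 4 / R = 4 / 50.9 = 0.078585
Compute 10 * log10(0.078585) = -11.0466
SPL = 83.4 + (-11.0466) = 72.35

72.35 dB


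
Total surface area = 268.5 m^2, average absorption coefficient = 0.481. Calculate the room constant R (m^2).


Given values:
  S = 268.5 m^2, alpha = 0.481
Formula: R = S * alpha / (1 - alpha)
Numerator: 268.5 * 0.481 = 129.1485
Denominator: 1 - 0.481 = 0.519
R = 129.1485 / 0.519 = 248.84

248.84 m^2


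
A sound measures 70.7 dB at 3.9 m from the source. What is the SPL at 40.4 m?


Given values:
  SPL1 = 70.7 dB, r1 = 3.9 m, r2 = 40.4 m
Formula: SPL2 = SPL1 - 20 * log10(r2 / r1)
Compute ratio: r2 / r1 = 40.4 / 3.9 = 10.359
Compute log10: log10(10.359) = 1.015318
Compute drop: 20 * 1.015318 = 20.3064
SPL2 = 70.7 - 20.3064 = 50.39

50.39 dB


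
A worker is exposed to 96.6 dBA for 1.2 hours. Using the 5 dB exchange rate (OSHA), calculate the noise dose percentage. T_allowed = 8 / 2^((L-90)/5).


Given values:
  L = 96.6 dBA, T = 1.2 hours
Formula: T_allowed = 8 / 2^((L - 90) / 5)
Compute exponent: (96.6 - 90) / 5 = 1.32
Compute 2^(1.32) = 2.496661
T_allowed = 8 / 2.496661 = 3.20428 hours
Dose = (T / T_allowed) * 100
Dose = (1.2 / 3.20428) * 100 = 37.45

37.45 %


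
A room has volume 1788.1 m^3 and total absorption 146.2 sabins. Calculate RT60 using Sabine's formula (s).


Given values:
  V = 1788.1 m^3
  A = 146.2 sabins
Formula: RT60 = 0.161 * V / A
Numerator: 0.161 * 1788.1 = 287.8841
RT60 = 287.8841 / 146.2 = 1.969

1.969 s


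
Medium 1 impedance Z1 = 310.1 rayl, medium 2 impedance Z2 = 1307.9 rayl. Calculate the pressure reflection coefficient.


Given values:
  Z1 = 310.1 rayl, Z2 = 1307.9 rayl
Formula: R = (Z2 - Z1) / (Z2 + Z1)
Numerator: Z2 - Z1 = 1307.9 - 310.1 = 997.8
Denominator: Z2 + Z1 = 1307.9 + 310.1 = 1618.0
R = 997.8 / 1618.0 = 0.6167

0.6167


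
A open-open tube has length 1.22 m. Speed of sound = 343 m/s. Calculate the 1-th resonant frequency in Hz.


Given values:
  Tube type: open-open, L = 1.22 m, c = 343 m/s, n = 1
Formula: f_n = n * c / (2 * L)
Compute 2 * L = 2 * 1.22 = 2.44
f = 1 * 343 / 2.44
f = 140.57

140.57 Hz


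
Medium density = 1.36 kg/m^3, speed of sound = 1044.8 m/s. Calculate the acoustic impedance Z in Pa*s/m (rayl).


Given values:
  rho = 1.36 kg/m^3
  c = 1044.8 m/s
Formula: Z = rho * c
Z = 1.36 * 1044.8
Z = 1420.93

1420.93 rayl


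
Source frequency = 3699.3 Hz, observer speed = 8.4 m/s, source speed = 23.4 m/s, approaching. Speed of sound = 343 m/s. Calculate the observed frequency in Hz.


Given values:
  f_s = 3699.3 Hz, v_o = 8.4 m/s, v_s = 23.4 m/s
  Direction: approaching
Formula: f_o = f_s * (c + v_o) / (c - v_s)
Numerator: c + v_o = 343 + 8.4 = 351.4
Denominator: c - v_s = 343 - 23.4 = 319.6
f_o = 3699.3 * 351.4 / 319.6 = 4067.38

4067.38 Hz


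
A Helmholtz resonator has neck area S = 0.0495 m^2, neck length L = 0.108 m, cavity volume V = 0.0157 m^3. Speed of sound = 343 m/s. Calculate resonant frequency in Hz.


Given values:
  S = 0.0495 m^2, L = 0.108 m, V = 0.0157 m^3, c = 343 m/s
Formula: f = (c / (2*pi)) * sqrt(S / (V * L))
Compute V * L = 0.0157 * 0.108 = 0.0016956
Compute S / (V * L) = 0.0495 / 0.0016956 = 29.1932
Compute sqrt(29.1932) = 5.403073
Compute c / (2*pi) = 343 / 6.283185 = 54.590148
f = 54.590148 * 5.403073 = 294.95

294.95 Hz


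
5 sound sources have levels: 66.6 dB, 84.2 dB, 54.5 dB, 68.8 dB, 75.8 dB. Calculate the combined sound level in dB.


Formula: L_total = 10 * log10( sum(10^(Li/10)) )
  Source 1: 10^(66.6/10) = 4570881.8961
  Source 2: 10^(84.2/10) = 263026799.1895
  Source 3: 10^(54.5/10) = 281838.2931
  Source 4: 10^(68.8/10) = 7585775.7503
  Source 5: 10^(75.8/10) = 38018939.6321
Sum of linear values = 313484234.7611
L_total = 10 * log10(313484234.7611) = 84.96

84.96 dB


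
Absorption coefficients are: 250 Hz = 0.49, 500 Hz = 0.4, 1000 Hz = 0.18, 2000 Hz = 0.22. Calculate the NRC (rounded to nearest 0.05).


Given values:
  a_250 = 0.49, a_500 = 0.4
  a_1000 = 0.18, a_2000 = 0.22
Formula: NRC = (a250 + a500 + a1000 + a2000) / 4
Sum = 0.49 + 0.4 + 0.18 + 0.22 = 1.29
NRC = 1.29 / 4 = 0.3225
Rounded to nearest 0.05: 0.3

0.3


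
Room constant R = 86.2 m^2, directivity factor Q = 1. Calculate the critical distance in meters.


Given values:
  R = 86.2 m^2, Q = 1
Formula: d_c = 0.141 * sqrt(Q * R)
Compute Q * R = 1 * 86.2 = 86.2
Compute sqrt(86.2) = 9.2844
d_c = 0.141 * 9.2844 = 1.309

1.309 m


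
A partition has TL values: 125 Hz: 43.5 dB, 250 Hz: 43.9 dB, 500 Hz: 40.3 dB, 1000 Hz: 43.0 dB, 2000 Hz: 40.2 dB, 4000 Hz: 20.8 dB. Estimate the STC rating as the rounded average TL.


Given TL values at each frequency:
  125 Hz: 43.5 dB
  250 Hz: 43.9 dB
  500 Hz: 40.3 dB
  1000 Hz: 43.0 dB
  2000 Hz: 40.2 dB
  4000 Hz: 20.8 dB
Formula: STC ~ round(average of TL values)
Sum = 43.5 + 43.9 + 40.3 + 43.0 + 40.2 + 20.8 = 231.7
Average = 231.7 / 6 = 38.62
Rounded: 39

39


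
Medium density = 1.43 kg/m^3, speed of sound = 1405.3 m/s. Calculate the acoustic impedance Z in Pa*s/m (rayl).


Given values:
  rho = 1.43 kg/m^3
  c = 1405.3 m/s
Formula: Z = rho * c
Z = 1.43 * 1405.3
Z = 2009.58

2009.58 rayl


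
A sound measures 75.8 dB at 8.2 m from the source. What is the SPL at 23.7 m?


Given values:
  SPL1 = 75.8 dB, r1 = 8.2 m, r2 = 23.7 m
Formula: SPL2 = SPL1 - 20 * log10(r2 / r1)
Compute ratio: r2 / r1 = 23.7 / 8.2 = 2.8902
Compute log10: log10(2.8902) = 0.460928
Compute drop: 20 * 0.460928 = 9.2186
SPL2 = 75.8 - 9.2186 = 66.58

66.58 dB


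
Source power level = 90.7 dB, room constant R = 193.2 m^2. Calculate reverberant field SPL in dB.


Given values:
  Lw = 90.7 dB, R = 193.2 m^2
Formula: SPL = Lw + 10 * log10(4 / R)
Compute 4 / R = 4 / 193.2 = 0.020704
Compute 10 * log10(0.020704) = -16.8395
SPL = 90.7 + (-16.8395) = 73.86

73.86 dB


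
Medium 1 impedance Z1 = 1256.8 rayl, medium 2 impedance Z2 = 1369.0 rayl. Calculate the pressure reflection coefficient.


Given values:
  Z1 = 1256.8 rayl, Z2 = 1369.0 rayl
Formula: R = (Z2 - Z1) / (Z2 + Z1)
Numerator: Z2 - Z1 = 1369.0 - 1256.8 = 112.2
Denominator: Z2 + Z1 = 1369.0 + 1256.8 = 2625.8
R = 112.2 / 2625.8 = 0.0427

0.0427


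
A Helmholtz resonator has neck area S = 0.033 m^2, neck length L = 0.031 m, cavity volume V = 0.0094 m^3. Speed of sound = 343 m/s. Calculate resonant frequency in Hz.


Given values:
  S = 0.033 m^2, L = 0.031 m, V = 0.0094 m^3, c = 343 m/s
Formula: f = (c / (2*pi)) * sqrt(S / (V * L))
Compute V * L = 0.0094 * 0.031 = 0.0002914
Compute S / (V * L) = 0.033 / 0.0002914 = 113.2464
Compute sqrt(113.2464) = 10.641729
Compute c / (2*pi) = 343 / 6.283185 = 54.590148
f = 54.590148 * 10.641729 = 580.93

580.93 Hz


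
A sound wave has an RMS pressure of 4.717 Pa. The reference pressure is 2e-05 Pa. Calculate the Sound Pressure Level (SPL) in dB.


Given values:
  p = 4.717 Pa
  p_ref = 2e-05 Pa
Formula: SPL = 20 * log10(p / p_ref)
Compute ratio: p / p_ref = 4.717 / 2e-05 = 235850
Compute log10: log10(235850) = 5.372636
Multiply: SPL = 20 * 5.372636 = 107.45

107.45 dB


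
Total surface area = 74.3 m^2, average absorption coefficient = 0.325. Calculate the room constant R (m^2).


Given values:
  S = 74.3 m^2, alpha = 0.325
Formula: R = S * alpha / (1 - alpha)
Numerator: 74.3 * 0.325 = 24.1475
Denominator: 1 - 0.325 = 0.675
R = 24.1475 / 0.675 = 35.77

35.77 m^2


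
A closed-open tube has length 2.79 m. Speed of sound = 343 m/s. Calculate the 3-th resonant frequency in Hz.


Given values:
  Tube type: closed-open, L = 2.79 m, c = 343 m/s, n = 3
Formula: f_n = (2n - 1) * c / (4 * L)
Compute 2n - 1 = 2*3 - 1 = 5
Compute 4 * L = 4 * 2.79 = 11.16
f = 5 * 343 / 11.16
f = 153.67

153.67 Hz


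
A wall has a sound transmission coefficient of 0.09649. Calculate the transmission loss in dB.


Given values:
  tau = 0.09649
Formula: TL = 10 * log10(1 / tau)
Compute 1 / tau = 1 / 0.09649 = 10.3638
Compute log10(10.3638) = 1.015519
TL = 10 * 1.015519 = 10.16

10.16 dB


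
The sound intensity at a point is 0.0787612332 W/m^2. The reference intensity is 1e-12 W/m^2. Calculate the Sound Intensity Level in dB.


Given values:
  I = 0.0787612332 W/m^2
  I_ref = 1e-12 W/m^2
Formula: SIL = 10 * log10(I / I_ref)
Compute ratio: I / I_ref = 78761233200
Compute log10: log10(78761233200) = 10.896313
Multiply: SIL = 10 * 10.896313 = 108.96

108.96 dB


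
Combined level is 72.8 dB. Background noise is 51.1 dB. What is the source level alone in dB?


Given values:
  L_total = 72.8 dB, L_bg = 51.1 dB
Formula: L_source = 10 * log10(10^(L_total/10) - 10^(L_bg/10))
Convert to linear:
  10^(72.8/10) = 19054607.1796
  10^(51.1/10) = 128824.9552
Difference: 19054607.1796 - 128824.9552 = 18925782.2244
L_source = 10 * log10(18925782.2244) = 72.77

72.77 dB


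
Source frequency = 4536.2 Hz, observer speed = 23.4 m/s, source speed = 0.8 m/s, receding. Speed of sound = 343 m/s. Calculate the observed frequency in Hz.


Given values:
  f_s = 4536.2 Hz, v_o = 23.4 m/s, v_s = 0.8 m/s
  Direction: receding
Formula: f_o = f_s * (c - v_o) / (c + v_s)
Numerator: c - v_o = 343 - 23.4 = 319.6
Denominator: c + v_s = 343 + 0.8 = 343.8
f_o = 4536.2 * 319.6 / 343.8 = 4216.9

4216.9 Hz


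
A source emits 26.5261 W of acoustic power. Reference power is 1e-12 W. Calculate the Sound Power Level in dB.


Given values:
  W = 26.5261 W
  W_ref = 1e-12 W
Formula: SWL = 10 * log10(W / W_ref)
Compute ratio: W / W_ref = 26526100000000
Compute log10: log10(26526100000000) = 13.423673
Multiply: SWL = 10 * 13.423673 = 134.24

134.24 dB


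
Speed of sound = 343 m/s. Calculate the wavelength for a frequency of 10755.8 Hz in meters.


Given values:
  c = 343 m/s, f = 10755.8 Hz
Formula: lambda = c / f
lambda = 343 / 10755.8
lambda = 0.0319

0.0319 m


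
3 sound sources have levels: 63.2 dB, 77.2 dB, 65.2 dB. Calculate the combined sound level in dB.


Formula: L_total = 10 * log10( sum(10^(Li/10)) )
  Source 1: 10^(63.2/10) = 2089296.1309
  Source 2: 10^(77.2/10) = 52480746.025
  Source 3: 10^(65.2/10) = 3311311.2148
Sum of linear values = 57881353.3707
L_total = 10 * log10(57881353.3707) = 77.63

77.63 dB


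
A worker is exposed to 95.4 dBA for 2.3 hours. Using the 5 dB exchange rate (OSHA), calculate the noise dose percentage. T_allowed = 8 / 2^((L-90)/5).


Given values:
  L = 95.4 dBA, T = 2.3 hours
Formula: T_allowed = 8 / 2^((L - 90) / 5)
Compute exponent: (95.4 - 90) / 5 = 1.08
Compute 2^(1.08) = 2.114036
T_allowed = 8 / 2.114036 = 3.784231 hours
Dose = (T / T_allowed) * 100
Dose = (2.3 / 3.784231) * 100 = 60.78

60.78 %


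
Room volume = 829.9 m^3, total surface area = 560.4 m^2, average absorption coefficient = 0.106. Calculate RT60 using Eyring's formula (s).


Given values:
  V = 829.9 m^3, S = 560.4 m^2, alpha = 0.106
Formula: RT60 = 0.161 * V / (-S * ln(1 - alpha))
Compute ln(1 - 0.106) = ln(0.894) = -0.11205
Denominator: -560.4 * -0.11205 = 62.7928
Numerator: 0.161 * 829.9 = 133.6139
RT60 = 133.6139 / 62.7928 = 2.128

2.128 s


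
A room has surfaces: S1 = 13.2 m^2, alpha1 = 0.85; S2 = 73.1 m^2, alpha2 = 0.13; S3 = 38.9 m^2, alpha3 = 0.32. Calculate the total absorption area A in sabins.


Given surfaces:
  Surface 1: 13.2 * 0.85 = 11.22
  Surface 2: 73.1 * 0.13 = 9.503
  Surface 3: 38.9 * 0.32 = 12.448
Formula: A = sum(Si * alpha_i)
A = 11.22 + 9.503 + 12.448
A = 33.17

33.17 sabins


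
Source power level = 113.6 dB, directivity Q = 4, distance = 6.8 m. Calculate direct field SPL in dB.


Given values:
  Lw = 113.6 dB, Q = 4, r = 6.8 m
Formula: SPL = Lw + 10 * log10(Q / (4 * pi * r^2))
Compute 4 * pi * r^2 = 4 * pi * 6.8^2 = 581.069
Compute Q / denom = 4 / 581.069 = 0.00688386
Compute 10 * log10(0.00688386) = -21.6217
SPL = 113.6 + (-21.6217) = 91.98

91.98 dB


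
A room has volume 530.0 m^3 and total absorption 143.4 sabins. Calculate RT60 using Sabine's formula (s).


Given values:
  V = 530.0 m^3
  A = 143.4 sabins
Formula: RT60 = 0.161 * V / A
Numerator: 0.161 * 530.0 = 85.33
RT60 = 85.33 / 143.4 = 0.595

0.595 s


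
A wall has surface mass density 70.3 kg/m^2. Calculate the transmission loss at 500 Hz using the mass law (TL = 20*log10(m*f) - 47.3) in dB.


Given values:
  m = 70.3 kg/m^2, f = 500 Hz
Formula: TL = 20 * log10(m * f) - 47.3
Compute m * f = 70.3 * 500 = 35150.0
Compute log10(35150.0) = 4.545925
Compute 20 * 4.545925 = 90.9185
TL = 90.9185 - 47.3 = 43.62

43.62 dB


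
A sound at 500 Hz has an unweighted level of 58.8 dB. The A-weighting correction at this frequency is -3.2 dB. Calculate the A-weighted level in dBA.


Given values:
  SPL = 58.8 dB
  A-weighting at 500 Hz = -3.2 dB
Formula: L_A = SPL + A_weight
L_A = 58.8 + (-3.2)
L_A = 55.6

55.6 dBA
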